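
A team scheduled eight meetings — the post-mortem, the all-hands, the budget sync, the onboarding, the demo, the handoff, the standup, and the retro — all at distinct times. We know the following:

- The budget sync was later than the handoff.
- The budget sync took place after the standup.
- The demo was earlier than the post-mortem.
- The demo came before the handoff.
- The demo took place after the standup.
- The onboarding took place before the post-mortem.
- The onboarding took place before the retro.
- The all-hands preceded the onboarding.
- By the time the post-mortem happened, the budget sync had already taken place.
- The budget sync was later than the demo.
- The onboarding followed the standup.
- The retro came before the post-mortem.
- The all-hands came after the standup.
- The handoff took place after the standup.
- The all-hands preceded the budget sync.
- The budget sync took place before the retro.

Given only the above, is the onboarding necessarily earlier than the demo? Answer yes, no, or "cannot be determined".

cannot be determined

No chain of stated constraints runs from the onboarding to the demo, and none runs from the demo to the onboarding either.
So the relative order of the onboarding and the demo is not fixed by the given facts.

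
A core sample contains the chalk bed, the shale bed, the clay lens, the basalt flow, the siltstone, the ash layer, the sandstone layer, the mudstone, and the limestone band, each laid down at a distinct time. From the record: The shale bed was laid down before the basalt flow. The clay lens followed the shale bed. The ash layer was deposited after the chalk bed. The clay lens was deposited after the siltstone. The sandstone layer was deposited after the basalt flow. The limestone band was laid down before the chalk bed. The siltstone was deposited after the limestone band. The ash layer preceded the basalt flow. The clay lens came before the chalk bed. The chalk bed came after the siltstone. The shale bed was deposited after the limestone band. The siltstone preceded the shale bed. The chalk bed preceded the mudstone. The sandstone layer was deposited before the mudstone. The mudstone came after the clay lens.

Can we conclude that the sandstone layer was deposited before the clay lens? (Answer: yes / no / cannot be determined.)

no

Tracing the constraints gives the clay lens → the chalk bed → the ash layer → the basalt flow → the sandstone layer, so the clay lens must come before the sandstone layer.
That means the sandstone layer cannot be before the clay lens.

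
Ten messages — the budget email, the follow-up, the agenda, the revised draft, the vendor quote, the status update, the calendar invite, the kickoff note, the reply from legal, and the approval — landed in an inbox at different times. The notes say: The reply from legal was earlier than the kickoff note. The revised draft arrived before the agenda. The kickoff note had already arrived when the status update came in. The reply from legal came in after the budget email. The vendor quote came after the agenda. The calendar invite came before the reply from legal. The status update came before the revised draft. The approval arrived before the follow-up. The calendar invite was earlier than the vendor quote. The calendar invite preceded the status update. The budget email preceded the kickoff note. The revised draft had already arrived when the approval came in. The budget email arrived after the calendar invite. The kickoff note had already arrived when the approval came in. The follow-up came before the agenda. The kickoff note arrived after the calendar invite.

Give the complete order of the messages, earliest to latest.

the calendar invite, the budget email, the reply from legal, the kickoff note, the status update, the revised draft, the approval, the follow-up, the agenda, the vendor quote

The constraints fix every adjacent pair, so only one ordering works:
the calendar invite → the budget email → the reply from legal → the kickoff note → the status update → the revised draft → the approval → the follow-up → the agenda → the vendor quote.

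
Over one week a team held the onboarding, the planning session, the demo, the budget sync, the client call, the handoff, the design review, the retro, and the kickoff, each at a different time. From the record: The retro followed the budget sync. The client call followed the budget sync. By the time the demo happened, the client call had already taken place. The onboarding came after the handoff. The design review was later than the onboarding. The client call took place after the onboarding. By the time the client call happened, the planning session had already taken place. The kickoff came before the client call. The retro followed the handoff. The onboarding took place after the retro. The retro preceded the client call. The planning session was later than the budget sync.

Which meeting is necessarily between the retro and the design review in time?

Tracing the constraints gives the retro → the onboarding → the design review, so the onboarding sits after the retro and before the design review.
No other meeting is forced both after the retro and before the design review.

the onboarding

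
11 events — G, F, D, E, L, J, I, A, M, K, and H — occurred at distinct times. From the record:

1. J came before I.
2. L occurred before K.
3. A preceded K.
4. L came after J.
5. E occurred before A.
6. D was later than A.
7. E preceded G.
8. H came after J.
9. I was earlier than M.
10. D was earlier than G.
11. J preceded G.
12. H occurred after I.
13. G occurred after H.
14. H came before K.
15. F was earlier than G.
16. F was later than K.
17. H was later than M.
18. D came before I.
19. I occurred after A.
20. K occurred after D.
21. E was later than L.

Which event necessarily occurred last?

Every other event has a chain of constraints placing it before G, so G is last.

G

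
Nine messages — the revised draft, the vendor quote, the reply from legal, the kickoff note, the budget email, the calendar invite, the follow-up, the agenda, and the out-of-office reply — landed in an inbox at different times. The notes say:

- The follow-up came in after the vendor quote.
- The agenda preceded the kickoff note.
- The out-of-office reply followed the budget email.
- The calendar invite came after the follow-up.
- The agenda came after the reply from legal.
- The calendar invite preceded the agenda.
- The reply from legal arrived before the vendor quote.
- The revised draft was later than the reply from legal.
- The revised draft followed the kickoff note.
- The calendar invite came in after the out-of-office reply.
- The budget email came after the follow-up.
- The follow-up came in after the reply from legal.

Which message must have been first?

The reply from legal has a chain of constraints placing it before every other message, so the reply from legal must be first.

the reply from legal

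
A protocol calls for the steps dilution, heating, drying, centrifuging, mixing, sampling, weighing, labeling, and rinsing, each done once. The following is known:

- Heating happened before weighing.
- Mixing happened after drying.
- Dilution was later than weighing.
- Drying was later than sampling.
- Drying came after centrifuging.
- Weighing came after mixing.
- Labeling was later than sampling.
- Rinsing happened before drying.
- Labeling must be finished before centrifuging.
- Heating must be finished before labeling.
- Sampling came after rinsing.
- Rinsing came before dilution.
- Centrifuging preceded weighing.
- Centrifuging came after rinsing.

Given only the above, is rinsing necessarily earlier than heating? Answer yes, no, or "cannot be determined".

No chain of stated constraints runs from rinsing to heating, and none runs from heating to rinsing either.
So the relative order of rinsing and heating is not fixed by the given facts.

cannot be determined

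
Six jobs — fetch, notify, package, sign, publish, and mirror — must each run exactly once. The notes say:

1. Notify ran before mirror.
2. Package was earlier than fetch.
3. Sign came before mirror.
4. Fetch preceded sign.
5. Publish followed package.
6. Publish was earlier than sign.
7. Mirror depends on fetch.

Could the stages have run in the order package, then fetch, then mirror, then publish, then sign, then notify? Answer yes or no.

The constraints require notify before mirror, but in the proposed sequence mirror appears ahead of notify. That one violation is enough.

no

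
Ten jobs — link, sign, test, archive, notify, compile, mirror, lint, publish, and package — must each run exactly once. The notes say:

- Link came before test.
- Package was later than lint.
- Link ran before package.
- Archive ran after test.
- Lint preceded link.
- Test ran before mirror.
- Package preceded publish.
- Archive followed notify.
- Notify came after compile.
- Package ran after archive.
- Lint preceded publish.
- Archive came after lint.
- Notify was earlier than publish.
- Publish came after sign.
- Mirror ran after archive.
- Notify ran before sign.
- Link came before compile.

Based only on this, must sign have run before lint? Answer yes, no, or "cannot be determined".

no

Tracing the constraints gives lint → link → compile → notify → sign, so lint must come before sign.
That means sign cannot be before lint.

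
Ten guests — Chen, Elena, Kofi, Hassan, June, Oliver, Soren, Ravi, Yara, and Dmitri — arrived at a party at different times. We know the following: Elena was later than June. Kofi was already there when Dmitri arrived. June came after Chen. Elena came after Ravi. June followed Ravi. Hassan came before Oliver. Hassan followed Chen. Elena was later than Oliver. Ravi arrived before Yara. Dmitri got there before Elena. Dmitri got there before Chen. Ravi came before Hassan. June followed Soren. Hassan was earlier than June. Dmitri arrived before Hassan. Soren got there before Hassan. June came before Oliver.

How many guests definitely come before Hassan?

5

Directly stated before Hassan: Chen, Dmitri, Ravi, and Soren.
Kofi reaches Hassan via Kofi → Dmitri → Hassan.
No chain forces June (or any of the others) ahead of Hassan.
That's Chen, Dmitri, Kofi, Ravi, and Soren — 5 in all.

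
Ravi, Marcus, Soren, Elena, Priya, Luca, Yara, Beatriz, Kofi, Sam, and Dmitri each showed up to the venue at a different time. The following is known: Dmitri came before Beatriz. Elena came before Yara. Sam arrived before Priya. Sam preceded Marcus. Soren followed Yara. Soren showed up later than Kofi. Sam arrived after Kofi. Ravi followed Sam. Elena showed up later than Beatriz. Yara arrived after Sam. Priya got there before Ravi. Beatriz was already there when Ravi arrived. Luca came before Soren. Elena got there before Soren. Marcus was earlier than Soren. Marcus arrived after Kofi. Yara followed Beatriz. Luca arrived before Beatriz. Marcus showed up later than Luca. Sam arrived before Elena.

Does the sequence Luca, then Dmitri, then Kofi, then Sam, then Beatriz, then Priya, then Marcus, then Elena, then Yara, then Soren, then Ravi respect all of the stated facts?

Check each stated constraint against the proposed order — e.g. Sam is ahead of Ravi; Luca is ahead of Soren. Every pair is in the required order; nothing is violated.

yes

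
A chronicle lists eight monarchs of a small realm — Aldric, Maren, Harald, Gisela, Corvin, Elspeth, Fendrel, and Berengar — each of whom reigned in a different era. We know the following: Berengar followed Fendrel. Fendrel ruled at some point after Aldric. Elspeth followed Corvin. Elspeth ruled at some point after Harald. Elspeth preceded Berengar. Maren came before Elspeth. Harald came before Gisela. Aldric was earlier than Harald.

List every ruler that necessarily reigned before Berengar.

Aldric, Corvin, Elspeth, Fendrel, Harald, Maren

Directly stated before Berengar: Elspeth and Fendrel.
Aldric reaches Berengar via Aldric → Fendrel → Berengar.
Corvin reaches Berengar via Corvin → Elspeth → Berengar.
Harald reaches Berengar via Harald → Elspeth → Berengar.
Likewise Maren reaches Berengar by chaining the stated constraints.
No chain forces Gisela ahead of Berengar.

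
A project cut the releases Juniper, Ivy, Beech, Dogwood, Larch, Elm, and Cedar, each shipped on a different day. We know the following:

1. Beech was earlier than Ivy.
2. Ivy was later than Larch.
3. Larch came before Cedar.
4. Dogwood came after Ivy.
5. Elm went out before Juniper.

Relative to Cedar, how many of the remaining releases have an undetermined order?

Forced before Cedar: Larch.
That leaves Beech, Dogwood, Elm, Ivy, and Juniper with no forced order relative to Cedar — 5.

5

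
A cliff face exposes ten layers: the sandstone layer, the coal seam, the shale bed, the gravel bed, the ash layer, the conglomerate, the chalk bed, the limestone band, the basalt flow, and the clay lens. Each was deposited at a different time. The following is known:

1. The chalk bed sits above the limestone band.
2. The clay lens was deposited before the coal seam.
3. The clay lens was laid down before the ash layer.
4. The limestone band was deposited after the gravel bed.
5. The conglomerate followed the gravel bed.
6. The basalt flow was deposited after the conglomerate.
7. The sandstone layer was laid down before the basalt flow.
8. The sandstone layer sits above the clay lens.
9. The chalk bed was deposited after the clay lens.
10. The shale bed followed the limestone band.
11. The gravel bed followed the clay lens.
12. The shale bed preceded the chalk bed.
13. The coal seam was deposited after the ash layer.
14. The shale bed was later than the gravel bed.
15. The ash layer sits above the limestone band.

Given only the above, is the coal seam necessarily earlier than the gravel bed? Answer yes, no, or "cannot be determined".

Tracing the constraints gives the gravel bed → the limestone band → the ash layer → the coal seam, so the gravel bed must come before the coal seam.
That means the coal seam cannot be before the gravel bed.

no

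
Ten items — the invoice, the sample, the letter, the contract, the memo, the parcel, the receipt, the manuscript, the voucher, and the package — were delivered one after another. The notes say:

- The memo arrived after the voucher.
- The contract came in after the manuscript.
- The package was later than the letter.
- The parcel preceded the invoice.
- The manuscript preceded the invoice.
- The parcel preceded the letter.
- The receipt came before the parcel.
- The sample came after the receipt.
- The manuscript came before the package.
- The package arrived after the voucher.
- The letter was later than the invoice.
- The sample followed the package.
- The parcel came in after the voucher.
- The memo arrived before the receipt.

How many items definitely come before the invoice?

Directly stated before the invoice: the manuscript and the parcel.
The memo reaches the invoice via the memo → the receipt → the parcel → the invoice.
The receipt reaches the invoice via the receipt → the parcel → the invoice.
The voucher reaches the invoice via the voucher → the parcel → the invoice.
That's the manuscript, the memo, the parcel, the receipt, and the voucher — 5 in all.

5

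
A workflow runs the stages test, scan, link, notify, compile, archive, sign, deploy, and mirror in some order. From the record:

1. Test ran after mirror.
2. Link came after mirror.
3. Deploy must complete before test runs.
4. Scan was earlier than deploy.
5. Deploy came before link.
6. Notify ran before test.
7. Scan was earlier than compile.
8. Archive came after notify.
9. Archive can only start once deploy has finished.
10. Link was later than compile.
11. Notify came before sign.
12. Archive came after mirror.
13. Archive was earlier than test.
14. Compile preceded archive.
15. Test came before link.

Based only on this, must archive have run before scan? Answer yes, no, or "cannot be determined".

Tracing the constraints gives scan → deploy → archive, so scan must come before archive.
That means archive cannot be before scan.

no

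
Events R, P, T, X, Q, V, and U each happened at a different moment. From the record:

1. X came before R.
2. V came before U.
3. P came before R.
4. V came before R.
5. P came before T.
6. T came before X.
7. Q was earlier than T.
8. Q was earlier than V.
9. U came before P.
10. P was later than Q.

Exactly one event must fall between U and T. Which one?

Tracing the constraints gives U → P → T, so P sits after U and before T.
No other event is forced both after U and before T.

P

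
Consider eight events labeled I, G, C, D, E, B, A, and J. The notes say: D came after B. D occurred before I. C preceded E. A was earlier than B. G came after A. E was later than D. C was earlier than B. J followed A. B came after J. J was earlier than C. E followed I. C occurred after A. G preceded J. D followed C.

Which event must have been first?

A

A has a chain of constraints placing it before every other event, so A must be first.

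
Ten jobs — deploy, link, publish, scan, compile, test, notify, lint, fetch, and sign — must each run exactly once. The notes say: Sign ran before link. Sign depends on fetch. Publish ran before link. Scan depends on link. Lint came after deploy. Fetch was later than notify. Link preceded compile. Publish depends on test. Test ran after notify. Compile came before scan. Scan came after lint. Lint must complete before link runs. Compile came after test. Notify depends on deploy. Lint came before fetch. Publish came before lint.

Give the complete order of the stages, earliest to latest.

deploy, notify, test, publish, lint, fetch, sign, link, compile, scan

The constraints fix every adjacent pair, so only one ordering works:
deploy → notify → test → publish → lint → fetch → sign → link → compile → scan.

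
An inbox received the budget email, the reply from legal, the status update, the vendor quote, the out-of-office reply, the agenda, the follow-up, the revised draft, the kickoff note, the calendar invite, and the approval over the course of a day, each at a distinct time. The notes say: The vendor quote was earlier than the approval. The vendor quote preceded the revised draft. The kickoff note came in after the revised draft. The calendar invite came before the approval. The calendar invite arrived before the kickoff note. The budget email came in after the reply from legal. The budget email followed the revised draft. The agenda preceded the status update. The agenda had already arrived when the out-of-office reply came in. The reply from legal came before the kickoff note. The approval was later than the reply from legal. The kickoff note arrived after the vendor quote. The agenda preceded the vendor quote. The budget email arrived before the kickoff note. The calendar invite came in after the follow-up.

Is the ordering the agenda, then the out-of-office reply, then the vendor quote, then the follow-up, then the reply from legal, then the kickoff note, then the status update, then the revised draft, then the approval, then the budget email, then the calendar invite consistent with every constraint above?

no

The constraints require the calendar invite before the kickoff note, but in the proposed sequence the kickoff note appears ahead of the calendar invite. That one violation is enough.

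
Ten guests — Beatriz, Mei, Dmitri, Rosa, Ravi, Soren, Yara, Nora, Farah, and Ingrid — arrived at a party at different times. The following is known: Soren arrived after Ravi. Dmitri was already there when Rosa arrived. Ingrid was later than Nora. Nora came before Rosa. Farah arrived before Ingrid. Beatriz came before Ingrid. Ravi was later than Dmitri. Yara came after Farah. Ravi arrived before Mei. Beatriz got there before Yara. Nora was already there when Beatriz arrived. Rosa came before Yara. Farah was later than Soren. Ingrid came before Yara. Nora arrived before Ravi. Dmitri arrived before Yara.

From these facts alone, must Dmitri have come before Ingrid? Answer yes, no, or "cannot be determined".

Chain the constraints: Dmitri → Ravi → Soren → Farah → Ingrid. Each link is directly stated, so Dmitri comes before Ingrid.

yes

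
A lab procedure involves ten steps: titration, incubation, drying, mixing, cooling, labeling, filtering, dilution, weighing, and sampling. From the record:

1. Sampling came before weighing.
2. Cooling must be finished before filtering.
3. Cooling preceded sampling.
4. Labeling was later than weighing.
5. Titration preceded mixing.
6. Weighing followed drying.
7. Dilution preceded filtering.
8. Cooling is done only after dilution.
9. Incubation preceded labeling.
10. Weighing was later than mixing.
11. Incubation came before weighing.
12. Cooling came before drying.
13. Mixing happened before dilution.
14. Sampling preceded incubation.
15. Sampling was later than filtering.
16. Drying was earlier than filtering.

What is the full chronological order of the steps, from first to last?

titration, mixing, dilution, cooling, drying, filtering, sampling, incubation, weighing, labeling

The constraints fix every adjacent pair, so only one ordering works:
titration → mixing → dilution → cooling → drying → filtering → sampling → incubation → weighing → labeling.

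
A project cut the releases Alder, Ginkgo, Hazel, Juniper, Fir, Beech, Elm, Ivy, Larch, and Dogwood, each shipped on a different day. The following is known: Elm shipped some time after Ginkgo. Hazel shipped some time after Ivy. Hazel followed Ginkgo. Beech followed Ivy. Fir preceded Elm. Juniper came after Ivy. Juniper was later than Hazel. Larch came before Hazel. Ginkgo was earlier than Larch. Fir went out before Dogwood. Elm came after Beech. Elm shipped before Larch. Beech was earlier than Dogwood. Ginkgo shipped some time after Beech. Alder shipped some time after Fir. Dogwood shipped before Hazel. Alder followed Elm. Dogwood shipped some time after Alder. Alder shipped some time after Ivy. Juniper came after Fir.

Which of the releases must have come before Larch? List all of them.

Beech, Elm, Fir, Ginkgo, Ivy

Directly stated before Larch: Elm and Ginkgo.
Beech reaches Larch via Beech → Elm → Larch.
Fir reaches Larch via Fir → Elm → Larch.
Ivy reaches Larch via Ivy → Beech → Elm → Larch.
No chain forces Dogwood (or any of the others) ahead of Larch.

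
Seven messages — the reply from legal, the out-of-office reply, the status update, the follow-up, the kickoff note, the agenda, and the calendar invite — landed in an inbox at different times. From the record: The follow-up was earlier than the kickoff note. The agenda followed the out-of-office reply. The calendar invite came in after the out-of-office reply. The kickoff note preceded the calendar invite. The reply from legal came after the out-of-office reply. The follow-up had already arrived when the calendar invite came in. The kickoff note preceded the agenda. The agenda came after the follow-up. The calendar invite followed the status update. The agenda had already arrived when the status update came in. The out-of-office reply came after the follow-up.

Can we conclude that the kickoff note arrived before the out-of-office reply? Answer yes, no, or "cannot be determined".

No chain of stated constraints runs from the kickoff note to the out-of-office reply, and none runs from the out-of-office reply to the kickoff note either.
So the relative order of the kickoff note and the out-of-office reply is not fixed by the given facts.

cannot be determined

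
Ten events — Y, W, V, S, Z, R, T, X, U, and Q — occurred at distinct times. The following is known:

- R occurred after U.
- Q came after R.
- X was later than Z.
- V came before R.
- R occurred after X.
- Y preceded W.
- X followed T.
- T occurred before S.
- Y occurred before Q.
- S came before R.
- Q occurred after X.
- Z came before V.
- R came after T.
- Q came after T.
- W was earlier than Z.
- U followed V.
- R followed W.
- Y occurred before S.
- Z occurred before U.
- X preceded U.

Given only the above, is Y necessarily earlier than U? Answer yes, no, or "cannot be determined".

Chain the constraints: Y → W → Z → U. Each link is directly stated, so Y comes before U.

yes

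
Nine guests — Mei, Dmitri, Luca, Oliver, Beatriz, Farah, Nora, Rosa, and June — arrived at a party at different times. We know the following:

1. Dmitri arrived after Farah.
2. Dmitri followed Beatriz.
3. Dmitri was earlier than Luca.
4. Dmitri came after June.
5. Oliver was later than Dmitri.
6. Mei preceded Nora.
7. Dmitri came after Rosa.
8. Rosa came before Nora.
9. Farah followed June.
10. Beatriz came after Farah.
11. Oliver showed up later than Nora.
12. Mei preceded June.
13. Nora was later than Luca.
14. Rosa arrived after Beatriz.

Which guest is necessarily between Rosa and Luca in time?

Dmitri

Tracing the constraints gives Rosa → Dmitri → Luca, so Dmitri sits after Rosa and before Luca.
No other guest is forced both after Rosa and before Luca.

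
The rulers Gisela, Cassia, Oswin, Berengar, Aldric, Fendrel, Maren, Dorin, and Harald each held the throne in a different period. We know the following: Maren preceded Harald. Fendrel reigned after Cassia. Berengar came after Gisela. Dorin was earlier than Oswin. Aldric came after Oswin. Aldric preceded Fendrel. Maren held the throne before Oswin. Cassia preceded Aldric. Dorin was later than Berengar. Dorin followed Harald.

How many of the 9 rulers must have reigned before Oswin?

Directly stated before Oswin: Dorin and Maren.
Berengar reaches Oswin via Berengar → Dorin → Oswin.
Gisela reaches Oswin via Gisela → Berengar → Dorin → Oswin.
Harald reaches Oswin via Harald → Dorin → Oswin.
That's Berengar, Dorin, Gisela, Harald, and Maren — 5 in all.

5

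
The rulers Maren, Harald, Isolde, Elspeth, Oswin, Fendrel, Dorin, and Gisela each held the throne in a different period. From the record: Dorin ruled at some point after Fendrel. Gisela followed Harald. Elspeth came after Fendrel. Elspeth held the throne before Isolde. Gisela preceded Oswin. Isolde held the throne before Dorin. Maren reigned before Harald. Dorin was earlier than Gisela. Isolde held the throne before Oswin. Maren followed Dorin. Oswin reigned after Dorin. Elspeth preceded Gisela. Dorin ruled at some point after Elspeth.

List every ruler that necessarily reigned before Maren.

Directly stated before Maren: Dorin.
Elspeth reaches Maren via Elspeth → Dorin → Maren.
Fendrel reaches Maren via Fendrel → Dorin → Maren.
Isolde reaches Maren via Isolde → Dorin → Maren.
No chain forces Oswin (or any of the others) ahead of Maren.

Dorin, Elspeth, Fendrel, Isolde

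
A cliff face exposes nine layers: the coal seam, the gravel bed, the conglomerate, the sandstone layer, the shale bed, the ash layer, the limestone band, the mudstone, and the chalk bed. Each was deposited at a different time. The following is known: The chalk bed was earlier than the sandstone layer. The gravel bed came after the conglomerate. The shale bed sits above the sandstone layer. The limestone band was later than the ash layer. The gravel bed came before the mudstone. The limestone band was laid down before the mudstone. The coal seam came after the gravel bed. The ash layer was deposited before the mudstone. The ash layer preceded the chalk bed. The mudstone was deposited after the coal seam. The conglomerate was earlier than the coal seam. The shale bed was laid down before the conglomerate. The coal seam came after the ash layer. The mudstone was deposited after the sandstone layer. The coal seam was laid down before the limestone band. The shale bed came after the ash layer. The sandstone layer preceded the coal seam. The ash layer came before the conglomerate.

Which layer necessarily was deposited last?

Every other layer has a chain of constraints placing it before the mudstone, so the mudstone is last.

the mudstone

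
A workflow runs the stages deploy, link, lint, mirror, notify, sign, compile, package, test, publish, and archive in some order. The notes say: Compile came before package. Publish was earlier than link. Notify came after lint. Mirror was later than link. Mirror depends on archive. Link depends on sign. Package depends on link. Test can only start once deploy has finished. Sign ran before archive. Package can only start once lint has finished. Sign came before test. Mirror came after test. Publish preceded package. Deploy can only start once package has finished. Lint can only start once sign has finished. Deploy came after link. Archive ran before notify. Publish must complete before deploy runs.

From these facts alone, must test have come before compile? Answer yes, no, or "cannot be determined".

no

Tracing the constraints gives compile → package → deploy → test, so compile must come before test.
That means test cannot be before compile.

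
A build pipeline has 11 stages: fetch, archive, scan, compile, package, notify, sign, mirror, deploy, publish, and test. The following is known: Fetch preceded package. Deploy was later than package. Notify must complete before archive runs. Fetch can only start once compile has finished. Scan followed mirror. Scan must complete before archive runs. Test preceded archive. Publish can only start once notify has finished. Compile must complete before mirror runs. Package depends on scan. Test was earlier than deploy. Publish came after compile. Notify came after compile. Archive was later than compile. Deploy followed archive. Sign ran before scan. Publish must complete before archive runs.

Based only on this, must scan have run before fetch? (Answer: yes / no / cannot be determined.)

No chain of stated constraints runs from scan to fetch, and none runs from fetch to scan either.
So the relative order of scan and fetch is not fixed by the given facts.

cannot be determined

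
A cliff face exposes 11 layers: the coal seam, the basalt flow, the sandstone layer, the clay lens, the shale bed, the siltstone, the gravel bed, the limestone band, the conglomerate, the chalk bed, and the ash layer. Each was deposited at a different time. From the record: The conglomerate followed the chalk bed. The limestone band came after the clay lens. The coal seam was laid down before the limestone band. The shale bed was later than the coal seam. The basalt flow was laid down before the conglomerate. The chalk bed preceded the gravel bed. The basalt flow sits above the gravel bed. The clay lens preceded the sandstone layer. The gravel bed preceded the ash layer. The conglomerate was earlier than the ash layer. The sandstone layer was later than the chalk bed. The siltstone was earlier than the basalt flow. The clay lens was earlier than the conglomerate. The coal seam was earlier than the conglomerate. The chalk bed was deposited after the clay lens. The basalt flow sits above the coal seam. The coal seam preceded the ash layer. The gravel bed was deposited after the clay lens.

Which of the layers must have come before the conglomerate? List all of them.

Directly stated before the conglomerate: the basalt flow, the chalk bed, the clay lens, and the coal seam.
The gravel bed reaches the conglomerate via the gravel bed → the basalt flow → the conglomerate.
The siltstone reaches the conglomerate via the siltstone → the basalt flow → the conglomerate.
No chain forces the ash layer (or any of the others) ahead of the conglomerate.

the basalt flow, the chalk bed, the clay lens, the coal seam, the gravel bed, the siltstone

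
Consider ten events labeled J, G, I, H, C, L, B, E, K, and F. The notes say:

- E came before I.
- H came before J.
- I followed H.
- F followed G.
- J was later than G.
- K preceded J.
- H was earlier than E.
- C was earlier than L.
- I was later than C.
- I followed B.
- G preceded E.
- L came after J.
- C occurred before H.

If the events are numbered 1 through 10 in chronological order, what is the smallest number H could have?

2

C must come before H — 1 forced predecessor.
Nothing else is forced ahead of H, so its earliest slot is position 1 + 1 = 2.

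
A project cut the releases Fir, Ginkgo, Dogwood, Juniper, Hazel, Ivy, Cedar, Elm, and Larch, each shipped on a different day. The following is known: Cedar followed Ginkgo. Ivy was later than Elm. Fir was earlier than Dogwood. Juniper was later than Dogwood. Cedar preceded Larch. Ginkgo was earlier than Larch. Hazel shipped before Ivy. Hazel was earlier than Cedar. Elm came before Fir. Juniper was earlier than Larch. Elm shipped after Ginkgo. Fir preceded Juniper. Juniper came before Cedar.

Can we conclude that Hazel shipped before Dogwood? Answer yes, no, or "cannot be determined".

cannot be determined

No chain of stated constraints runs from Hazel to Dogwood, and none runs from Dogwood to Hazel either.
So the relative order of Hazel and Dogwood is not fixed by the given facts.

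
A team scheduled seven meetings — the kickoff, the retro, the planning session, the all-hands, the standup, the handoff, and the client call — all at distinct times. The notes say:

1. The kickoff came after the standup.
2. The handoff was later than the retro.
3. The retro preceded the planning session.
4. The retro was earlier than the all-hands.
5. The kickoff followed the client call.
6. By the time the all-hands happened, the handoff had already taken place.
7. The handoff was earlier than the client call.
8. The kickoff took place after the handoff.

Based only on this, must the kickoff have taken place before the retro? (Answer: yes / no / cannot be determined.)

Tracing the constraints gives the retro → the handoff → the kickoff, so the retro must come before the kickoff.
That means the kickoff cannot be before the retro.

no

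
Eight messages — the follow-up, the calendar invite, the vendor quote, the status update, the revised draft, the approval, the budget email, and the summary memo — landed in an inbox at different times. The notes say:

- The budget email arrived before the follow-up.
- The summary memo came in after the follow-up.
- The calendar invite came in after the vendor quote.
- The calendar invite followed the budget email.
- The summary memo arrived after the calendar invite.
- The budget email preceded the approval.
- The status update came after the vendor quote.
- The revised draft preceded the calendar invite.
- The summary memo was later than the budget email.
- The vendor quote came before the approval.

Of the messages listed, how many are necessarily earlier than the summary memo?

5

Directly stated before the summary memo: the budget email, the calendar invite, and the follow-up.
The revised draft reaches the summary memo via the revised draft → the calendar invite → the summary memo.
The vendor quote reaches the summary memo via the vendor quote → the calendar invite → the summary memo.
That's the budget email, the calendar invite, the follow-up, the revised draft, and the vendor quote — 5 in all.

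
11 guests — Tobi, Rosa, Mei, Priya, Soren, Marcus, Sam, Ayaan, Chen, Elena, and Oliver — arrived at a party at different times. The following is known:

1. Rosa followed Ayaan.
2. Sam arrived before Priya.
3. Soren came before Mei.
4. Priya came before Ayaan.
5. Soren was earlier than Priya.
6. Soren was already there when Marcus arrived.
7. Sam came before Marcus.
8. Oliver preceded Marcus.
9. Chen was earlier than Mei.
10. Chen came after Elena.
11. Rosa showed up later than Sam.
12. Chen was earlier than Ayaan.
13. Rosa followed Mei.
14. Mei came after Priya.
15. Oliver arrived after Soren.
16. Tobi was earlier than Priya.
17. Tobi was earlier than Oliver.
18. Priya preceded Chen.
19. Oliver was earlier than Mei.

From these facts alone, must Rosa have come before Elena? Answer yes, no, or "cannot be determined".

no

Tracing the constraints gives Elena → Chen → Ayaan → Rosa, so Elena must come before Rosa.
That means Rosa cannot be before Elena.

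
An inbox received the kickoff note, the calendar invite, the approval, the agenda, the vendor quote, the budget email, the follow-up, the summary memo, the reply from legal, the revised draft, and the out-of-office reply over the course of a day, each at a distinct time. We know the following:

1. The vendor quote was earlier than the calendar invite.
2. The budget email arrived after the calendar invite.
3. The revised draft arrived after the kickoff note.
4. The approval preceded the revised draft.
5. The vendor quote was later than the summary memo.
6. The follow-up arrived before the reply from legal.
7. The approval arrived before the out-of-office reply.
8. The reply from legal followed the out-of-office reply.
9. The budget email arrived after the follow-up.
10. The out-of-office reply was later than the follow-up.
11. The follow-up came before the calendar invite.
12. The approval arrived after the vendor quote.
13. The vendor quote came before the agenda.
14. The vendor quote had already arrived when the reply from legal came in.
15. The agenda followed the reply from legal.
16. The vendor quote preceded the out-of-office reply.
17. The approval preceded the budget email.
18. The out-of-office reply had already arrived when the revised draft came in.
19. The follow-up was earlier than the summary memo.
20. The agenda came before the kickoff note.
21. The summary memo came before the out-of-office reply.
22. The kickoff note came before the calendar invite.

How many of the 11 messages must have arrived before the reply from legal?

5

Directly stated before the reply from legal: the follow-up, the out-of-office reply, and the vendor quote.
The approval reaches the reply from legal via the approval → the out-of-office reply → the reply from legal.
The summary memo reaches the reply from legal via the summary memo → the out-of-office reply → the reply from legal.
No chain forces the budget email (or any of the others) ahead of the reply from legal.
That's the approval, the follow-up, the out-of-office reply, the summary memo, and the vendor quote — 5 in all.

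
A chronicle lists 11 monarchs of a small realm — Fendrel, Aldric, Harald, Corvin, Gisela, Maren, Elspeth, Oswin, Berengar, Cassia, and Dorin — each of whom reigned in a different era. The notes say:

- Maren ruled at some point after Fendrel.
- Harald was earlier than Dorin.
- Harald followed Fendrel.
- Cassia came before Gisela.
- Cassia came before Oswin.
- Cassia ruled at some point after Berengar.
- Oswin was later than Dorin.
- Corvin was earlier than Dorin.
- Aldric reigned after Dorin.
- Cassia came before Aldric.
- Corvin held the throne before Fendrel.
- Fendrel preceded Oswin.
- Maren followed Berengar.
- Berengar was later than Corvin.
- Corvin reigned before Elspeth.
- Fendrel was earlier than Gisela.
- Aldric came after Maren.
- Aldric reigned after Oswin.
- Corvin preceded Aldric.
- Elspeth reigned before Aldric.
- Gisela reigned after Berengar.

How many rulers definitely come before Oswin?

6

Directly stated before Oswin: Cassia, Dorin, and Fendrel.
Berengar reaches Oswin via Berengar → Cassia → Oswin.
Corvin reaches Oswin via Corvin → Fendrel → Oswin.
Harald reaches Oswin via Harald → Dorin → Oswin.
That's Berengar, Cassia, Corvin, Dorin, Fendrel, and Harald — 6 in all.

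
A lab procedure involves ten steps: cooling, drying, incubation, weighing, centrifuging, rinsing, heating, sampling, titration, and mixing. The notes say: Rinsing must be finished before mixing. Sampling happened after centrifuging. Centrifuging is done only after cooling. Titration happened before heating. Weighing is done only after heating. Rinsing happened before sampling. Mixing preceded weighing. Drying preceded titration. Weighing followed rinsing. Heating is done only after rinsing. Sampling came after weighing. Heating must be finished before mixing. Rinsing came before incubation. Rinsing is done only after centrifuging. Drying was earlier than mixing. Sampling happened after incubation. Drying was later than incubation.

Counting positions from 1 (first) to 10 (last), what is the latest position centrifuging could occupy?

Centrifuging must come before drying, heating, incubation, mixing, rinsing, sampling, titration, and weighing — 8 steps forced after it.
Everything else can be placed before centrifuging in some valid order, so centrifuging can sit as late as position 10 − 8 = 2.

2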